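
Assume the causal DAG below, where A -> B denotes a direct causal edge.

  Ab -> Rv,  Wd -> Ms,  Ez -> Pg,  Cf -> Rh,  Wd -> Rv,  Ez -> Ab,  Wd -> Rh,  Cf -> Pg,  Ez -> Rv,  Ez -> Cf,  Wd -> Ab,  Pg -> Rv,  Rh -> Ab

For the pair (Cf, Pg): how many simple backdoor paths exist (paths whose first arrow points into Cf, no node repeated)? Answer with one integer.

5

A backdoor path from Cf to Pg is any simple undirected path whose first edge points into Cf (i.e. leaves Cf via a parent).
Parents of Cf: {Ez}.
Enumerating:
  P1: Cf <- Ez -> Pg
  P2: Cf <- Ez -> Ab <- Wd -> Rv <- Pg
  P3: Cf <- Ez -> Ab <- Rh <- Wd -> Rv <- Pg
  P4: Cf <- Ez -> Ab -> Rv <- Pg
  P5: Cf <- Ez -> Rv <- Pg
That exhausts the simple backdoor paths. Count: 5.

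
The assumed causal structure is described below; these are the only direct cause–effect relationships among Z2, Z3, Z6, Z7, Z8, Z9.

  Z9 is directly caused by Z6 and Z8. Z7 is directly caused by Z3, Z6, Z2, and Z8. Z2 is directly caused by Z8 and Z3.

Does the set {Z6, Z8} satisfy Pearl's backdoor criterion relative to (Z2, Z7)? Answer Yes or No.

No

Backdoor paths from Z2 to Z7 (paths whose first edge points into Z2):
  P1: Z2 <- Z3 -> Z7
  P2: Z2 <- Z8 -> Z9 <- Z6 -> Z7
  P3: Z2 <- Z8 -> Z7
Condition 1 (no descendant of Z2 in the set): holds — descendants of Z2 are {Z7}; none are in {Z6, Z8}.
Condition 2 (every backdoor path blocked by {Z6, Z8}):
  P1: open — no interior node is in the conditioning set.
  P2: blocked at fork node Z8 ∈ conditioning set.
  P3: blocked at fork node Z8 ∈ conditioning set.
{Z6, Z8} does not satisfy the backdoor criterion.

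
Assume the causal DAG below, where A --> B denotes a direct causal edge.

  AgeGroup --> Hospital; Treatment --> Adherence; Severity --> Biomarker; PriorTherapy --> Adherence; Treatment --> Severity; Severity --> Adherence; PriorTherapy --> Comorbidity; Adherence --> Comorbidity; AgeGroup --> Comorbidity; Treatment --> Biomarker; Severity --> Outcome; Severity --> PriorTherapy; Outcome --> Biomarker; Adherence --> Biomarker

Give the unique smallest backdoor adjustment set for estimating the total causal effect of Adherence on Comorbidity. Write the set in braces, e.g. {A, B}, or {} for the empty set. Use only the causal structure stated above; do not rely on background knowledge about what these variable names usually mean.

{PriorTherapy}

Variables eligible for adjustment (non-descendants of Adherence, excluding Adherence and Comorbidity): {AgeGroup, Hospital, Outcome, PriorTherapy, Severity, Treatment}.
Backdoor paths from Adherence to Comorbidity:
  P1: Adherence <- Treatment -> Severity -> PriorTherapy -> Comorbidity
  P2: Adherence <- Treatment -> Biomarker <- Severity -> PriorTherapy -> Comorbidity
  P3: Adherence <- Treatment -> Biomarker <- Outcome <- Severity -> PriorTherapy -> Comorbidity
  P4: Adherence <- Severity -> PriorTherapy -> Comorbidity
  P5: Adherence <- PriorTherapy -> Comorbidity
The empty set is not sufficient: P1 (Adherence <- Treatment -> Severity -> PriorTherapy -> Comorbidity) has no collider blocking it and no conditioned non-collider, so it is open.
Try {PriorTherapy}:
  P1: blocked at chain node PriorTherapy ∈ conditioning set.
  P2: blocked at collider Biomarker (neither it nor any descendant is in the conditioning set).
  P3: blocked at collider Biomarker (neither it nor any descendant is in the conditioning set).
  P4: blocked at chain node PriorTherapy ∈ conditioning set.
  P5: blocked at fork node PriorTherapy ∈ conditioning set.
{PriorTherapy} contains no descendant of Adherence and blocks every backdoor path.
No other singleton works — e.g. {Treatment} leaves P4 open — so {PriorTherapy} is the unique smallest valid adjustment set.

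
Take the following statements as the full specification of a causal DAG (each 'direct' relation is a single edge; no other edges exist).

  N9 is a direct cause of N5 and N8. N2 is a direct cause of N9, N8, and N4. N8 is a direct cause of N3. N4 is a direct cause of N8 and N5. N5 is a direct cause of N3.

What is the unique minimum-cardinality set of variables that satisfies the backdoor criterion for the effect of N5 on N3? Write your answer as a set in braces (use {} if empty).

{N8}

Variables eligible for adjustment (non-descendants of N5, excluding N5 and N3): {N2, N4, N8, N9}.
Backdoor paths from N5 to N3:
  P1: N5 <- N4 <- N2 -> N9 -> N8 -> N3
  P2: N5 <- N4 <- N2 -> N8 -> N3
  P3: N5 <- N4 -> N8 -> N3
  P4: N5 <- N9 <- N2 -> N4 -> N8 -> N3
  P5: N5 <- N9 <- N2 -> N8 -> N3
  P6: N5 <- N9 -> N8 -> N3
The empty set is not sufficient: P1 (N5 <- N4 <- N2 -> N9 -> N8 -> N3) has no collider blocking it and no conditioned non-collider, so it is open.
Try {N8}:
  P1: blocked at chain node N8 ∈ conditioning set.
  P2: blocked at chain node N8 ∈ conditioning set.
  P3: blocked at chain node N8 ∈ conditioning set.
  P4: blocked at chain node N8 ∈ conditioning set.
  P5: blocked at chain node N8 ∈ conditioning set.
  P6: blocked at chain node N8 ∈ conditioning set.
{N8} contains no descendant of N5 and blocks every backdoor path.
No other singleton works — e.g. {N2} leaves P3 open — so {N8} is the unique smallest valid adjustment set.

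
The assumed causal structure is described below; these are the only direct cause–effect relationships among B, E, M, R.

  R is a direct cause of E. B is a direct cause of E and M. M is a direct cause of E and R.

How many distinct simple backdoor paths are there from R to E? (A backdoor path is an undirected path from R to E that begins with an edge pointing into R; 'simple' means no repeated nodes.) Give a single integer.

A backdoor path from R to E is any simple undirected path whose first edge points into R (i.e. leaves R via a parent).
Parents of R: {M}.
Enumerating:
  P1: R <- M <- B -> E
  P2: R <- M -> E
That exhausts the simple backdoor paths. Count: 2.

2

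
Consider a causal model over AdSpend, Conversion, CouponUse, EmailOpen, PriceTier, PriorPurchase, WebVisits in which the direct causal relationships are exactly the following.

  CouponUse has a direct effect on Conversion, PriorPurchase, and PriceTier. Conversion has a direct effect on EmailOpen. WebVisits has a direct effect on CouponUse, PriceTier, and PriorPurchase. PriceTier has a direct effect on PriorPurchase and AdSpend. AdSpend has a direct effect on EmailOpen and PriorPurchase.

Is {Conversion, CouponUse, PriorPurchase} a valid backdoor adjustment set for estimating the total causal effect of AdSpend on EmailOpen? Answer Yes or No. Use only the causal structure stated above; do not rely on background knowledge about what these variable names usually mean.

Backdoor paths from AdSpend to EmailOpen (paths whose first edge points into AdSpend):
  P1: AdSpend <- PriceTier <- WebVisits -> CouponUse -> Conversion -> EmailOpen
  P2: AdSpend <- PriceTier <- WebVisits -> PriorPurchase <- CouponUse -> Conversion -> EmailOpen
  P3: AdSpend <- PriceTier <- CouponUse -> Conversion -> EmailOpen
  P4: AdSpend <- PriceTier -> PriorPurchase <- WebVisits -> CouponUse -> Conversion -> EmailOpen
  P5: AdSpend <- PriceTier -> PriorPurchase <- CouponUse -> Conversion -> EmailOpen
Condition 1 (no descendant of AdSpend in the set): FAILS — PriorPurchase is a descendant of AdSpend.
Condition 2 (every backdoor path blocked by {Conversion, CouponUse, PriorPurchase}):
  P1: blocked at chain node CouponUse ∈ conditioning set.
  P2: blocked at fork node CouponUse ∈ conditioning set.
  P3: blocked at fork node CouponUse ∈ conditioning set.
  P4: blocked at chain node CouponUse ∈ conditioning set.
  P5: blocked at fork node CouponUse ∈ conditioning set.
{Conversion, CouponUse, PriorPurchase} does not satisfy the backdoor criterion.

No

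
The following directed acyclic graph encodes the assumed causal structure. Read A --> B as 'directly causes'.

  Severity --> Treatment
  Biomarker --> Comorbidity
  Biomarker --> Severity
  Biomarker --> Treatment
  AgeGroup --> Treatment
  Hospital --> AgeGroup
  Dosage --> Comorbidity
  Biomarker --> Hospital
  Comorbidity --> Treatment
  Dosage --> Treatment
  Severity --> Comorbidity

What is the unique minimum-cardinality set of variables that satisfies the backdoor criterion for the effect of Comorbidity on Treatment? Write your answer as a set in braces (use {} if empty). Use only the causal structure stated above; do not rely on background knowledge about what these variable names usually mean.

Variables eligible for adjustment (non-descendants of Comorbidity, excluding Comorbidity and Treatment): {AgeGroup, Biomarker, Dosage, Hospital, Severity}.
Backdoor paths from Comorbidity to Treatment:
  P1: Comorbidity <- Dosage -> Treatment
  P2: Comorbidity <- Biomarker -> Severity -> Treatment
  P3: Comorbidity <- Biomarker -> Hospital -> AgeGroup -> Treatment
  P4: Comorbidity <- Biomarker -> Treatment
  P5: Comorbidity <- Severity <- Biomarker -> Hospital -> AgeGroup -> Treatment
  P6: Comorbidity <- Severity <- Biomarker -> Treatment
  P7: Comorbidity <- Severity -> Treatment
The empty set is not sufficient: P1 (Comorbidity <- Dosage -> Treatment) has no collider blocking it and no conditioned non-collider, so it is open.
Try {Biomarker, Dosage, Severity}:
  P1: blocked at fork node Dosage ∈ conditioning set.
  P2: blocked at fork node Biomarker ∈ conditioning set.
  P3: blocked at fork node Biomarker ∈ conditioning set.
  P4: blocked at fork node Biomarker ∈ conditioning set.
  P5: blocked at chain node Severity ∈ conditioning set.
  P6: blocked at chain node Severity ∈ conditioning set.
  P7: blocked at fork node Severity ∈ conditioning set.
{Biomarker, Dosage, Severity} contains no descendant of Comorbidity and blocks every backdoor path.
Every element of {Biomarker, Dosage, Severity} is needed (dropping Biomarker leaves P3 open; dropping Dosage leaves P1 open; dropping Severity leaves P7 open), so no proper subset is valid.
Among all size-3 subsets of the eligible variables, only {Biomarker, Dosage, Severity} blocks every backdoor path, so it is the unique smallest valid adjustment set.

{Biomarker, Dosage, Severity}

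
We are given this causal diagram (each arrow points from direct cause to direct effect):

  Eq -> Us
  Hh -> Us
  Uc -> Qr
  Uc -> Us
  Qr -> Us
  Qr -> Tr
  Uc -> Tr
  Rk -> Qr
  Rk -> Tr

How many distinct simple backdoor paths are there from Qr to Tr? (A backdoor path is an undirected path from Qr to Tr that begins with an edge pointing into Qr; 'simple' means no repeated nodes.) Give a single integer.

2

A backdoor path from Qr to Tr is any simple undirected path whose first edge points into Qr (i.e. leaves Qr via a parent).
Parents of Qr: {Rk, Uc}.
Enumerating:
  P1: Qr <- Uc -> Tr
  P2: Qr <- Rk -> Tr
That exhausts the simple backdoor paths. Count: 2.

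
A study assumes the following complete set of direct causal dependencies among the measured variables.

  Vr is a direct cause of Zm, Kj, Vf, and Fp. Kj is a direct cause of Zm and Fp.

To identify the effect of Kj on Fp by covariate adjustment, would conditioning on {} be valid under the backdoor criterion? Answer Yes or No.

Backdoor paths from Kj to Fp (paths whose first edge points into Kj):
  P1: Kj <- Vr -> Fp
Condition 1 (no descendant of Kj in the set): holds — descendants of Kj are {Fp, Zm}; none are in {}.
Condition 2 (every backdoor path blocked by {}):
  P1: open — no interior node is in the conditioning set.
{} does not satisfy the backdoor criterion.

No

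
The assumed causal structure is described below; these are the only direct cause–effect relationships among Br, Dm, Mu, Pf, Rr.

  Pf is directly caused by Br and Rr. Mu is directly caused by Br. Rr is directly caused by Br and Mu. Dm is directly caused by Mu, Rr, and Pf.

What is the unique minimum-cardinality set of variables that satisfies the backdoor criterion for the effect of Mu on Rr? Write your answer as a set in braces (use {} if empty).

Variables eligible for adjustment (non-descendants of Mu, excluding Mu and Rr): {Br}.
Backdoor paths from Mu to Rr:
  P1: Mu <- Br -> Rr
  P2: Mu <- Br -> Pf <- Rr
  P3: Mu <- Br -> Pf -> Dm <- Rr
The empty set is not sufficient: P1 (Mu <- Br -> Rr) has no collider blocking it and no conditioned non-collider, so it is open.
Try {Br}:
  P1: blocked at fork node Br ∈ conditioning set.
  P2: blocked at fork node Br ∈ conditioning set.
  P3: blocked at fork node Br ∈ conditioning set.
{Br} contains no descendant of Mu and blocks every backdoor path.
{Br} is the unique smallest valid adjustment set.

{Br}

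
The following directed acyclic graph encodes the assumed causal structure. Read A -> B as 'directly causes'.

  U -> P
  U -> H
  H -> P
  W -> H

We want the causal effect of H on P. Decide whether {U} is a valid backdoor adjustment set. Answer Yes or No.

Backdoor paths from H to P (paths whose first edge points into H):
  P1: H <- U -> P
Condition 1 (no descendant of H in the set): holds — descendants of H are {P}; none are in {U}.
Condition 2 (every backdoor path blocked by {U}):
  P1: blocked at fork node U ∈ conditioning set.
{U} satisfies the backdoor criterion.

Yes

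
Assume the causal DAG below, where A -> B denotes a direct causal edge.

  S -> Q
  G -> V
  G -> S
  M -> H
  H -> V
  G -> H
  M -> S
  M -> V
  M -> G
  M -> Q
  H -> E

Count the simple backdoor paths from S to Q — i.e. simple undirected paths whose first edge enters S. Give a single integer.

6

A backdoor path from S to Q is any simple undirected path whose first edge points into S (i.e. leaves S via a parent).
Parents of S: {G, M}.
Enumerating:
  P1: S <- M -> Q
  P2: S <- G <- M -> Q
  P3: S <- G -> H <- M -> Q
  P4: S <- G -> H -> V <- M -> Q
  P5: S <- G -> V <- M -> Q
  P6: S <- G -> V <- H <- M -> Q
That exhausts the simple backdoor paths. Count: 6.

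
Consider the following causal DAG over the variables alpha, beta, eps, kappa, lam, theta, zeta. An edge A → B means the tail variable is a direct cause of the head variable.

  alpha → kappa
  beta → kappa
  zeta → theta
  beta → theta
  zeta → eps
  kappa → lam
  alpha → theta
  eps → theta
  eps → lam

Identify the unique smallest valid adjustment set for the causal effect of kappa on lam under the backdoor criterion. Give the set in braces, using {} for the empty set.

Variables eligible for adjustment (non-descendants of kappa, excluding kappa and lam): {alpha, beta, eps, theta, zeta}.
Backdoor paths from kappa to lam:
  P1: kappa <- alpha -> theta <- zeta -> eps -> lam
  P2: kappa <- alpha -> theta <- eps -> lam
  P3: kappa <- beta -> theta <- zeta -> eps -> lam
  P4: kappa <- beta -> theta <- eps -> lam
Each backdoor path contains an unconditioned collider, so every path is already blocked with the empty conditioning set:
  P1: blocked at collider theta (neither it nor any descendant is in the conditioning set).
  P2: blocked at collider theta (neither it nor any descendant is in the conditioning set).
  P3: blocked at collider theta (neither it nor any descendant is in the conditioning set).
  P4: blocked at collider theta (neither it nor any descendant is in the conditioning set).
The empty set is therefore the unique smallest valid set.

{}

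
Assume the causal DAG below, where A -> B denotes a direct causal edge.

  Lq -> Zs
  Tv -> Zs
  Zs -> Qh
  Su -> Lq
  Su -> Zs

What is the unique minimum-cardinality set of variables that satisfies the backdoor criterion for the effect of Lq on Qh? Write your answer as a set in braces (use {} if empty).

{Su}

Variables eligible for adjustment (non-descendants of Lq, excluding Lq and Qh): {Su, Tv}.
Backdoor paths from Lq to Qh:
  P1: Lq <- Su -> Zs -> Qh
The empty set is not sufficient: P1 (Lq <- Su -> Zs -> Qh) has no collider blocking it and no conditioned non-collider, so it is open.
Try {Su}:
  P1: blocked at fork node Su ∈ conditioning set.
{Su} contains no descendant of Lq and blocks every backdoor path.
No other singleton works — e.g. {Tv} leaves P1 open — so {Su} is the unique smallest valid adjustment set.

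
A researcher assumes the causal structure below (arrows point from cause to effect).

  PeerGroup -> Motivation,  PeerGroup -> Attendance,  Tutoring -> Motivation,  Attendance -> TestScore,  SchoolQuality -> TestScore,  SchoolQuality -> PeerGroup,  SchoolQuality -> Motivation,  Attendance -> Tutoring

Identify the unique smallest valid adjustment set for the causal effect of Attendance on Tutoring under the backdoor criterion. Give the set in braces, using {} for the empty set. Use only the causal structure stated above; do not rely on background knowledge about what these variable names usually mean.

Variables eligible for adjustment (non-descendants of Attendance, excluding Attendance and Tutoring): {PeerGroup, SchoolQuality}.
Backdoor paths from Attendance to Tutoring:
  P1: Attendance <- PeerGroup <- SchoolQuality -> Motivation <- Tutoring
  P2: Attendance <- PeerGroup -> Motivation <- Tutoring
Each backdoor path contains an unconditioned collider, so every path is already blocked with the empty conditioning set:
  P1: blocked at collider Motivation (neither it nor any descendant is in the conditioning set).
  P2: blocked at collider Motivation (neither it nor any descendant is in the conditioning set).
The empty set is therefore the unique smallest valid set.

{}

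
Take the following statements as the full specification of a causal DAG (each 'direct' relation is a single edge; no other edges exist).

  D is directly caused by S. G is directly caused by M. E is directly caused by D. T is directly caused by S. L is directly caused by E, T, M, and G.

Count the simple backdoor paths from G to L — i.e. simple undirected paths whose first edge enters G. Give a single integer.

1

A backdoor path from G to L is any simple undirected path whose first edge points into G (i.e. leaves G via a parent).
Parents of G: {M}.
Enumerating:
  P1: G <- M -> L
That exhausts the simple backdoor paths. Count: 1.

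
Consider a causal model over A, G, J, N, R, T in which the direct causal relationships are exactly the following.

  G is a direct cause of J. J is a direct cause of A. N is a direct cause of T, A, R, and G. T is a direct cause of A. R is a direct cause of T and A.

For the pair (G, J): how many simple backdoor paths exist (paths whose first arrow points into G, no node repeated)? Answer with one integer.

A backdoor path from G to J is any simple undirected path whose first edge points into G (i.e. leaves G via a parent).
Parents of G: {N}.
Enumerating:
  P1: G <- N -> R -> T -> A <- J
  P2: G <- N -> R -> A <- J
  P3: G <- N -> T <- R -> A <- J
  P4: G <- N -> T -> A <- J
  P5: G <- N -> A <- J
That exhausts the simple backdoor paths. Count: 5.

5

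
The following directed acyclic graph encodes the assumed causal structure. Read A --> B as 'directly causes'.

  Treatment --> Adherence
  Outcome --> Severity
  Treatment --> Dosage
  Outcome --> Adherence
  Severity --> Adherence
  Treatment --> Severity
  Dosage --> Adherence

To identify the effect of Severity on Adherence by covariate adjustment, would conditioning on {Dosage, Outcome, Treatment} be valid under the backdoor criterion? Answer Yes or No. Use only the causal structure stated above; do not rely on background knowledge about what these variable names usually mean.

Yes

Backdoor paths from Severity to Adherence (paths whose first edge points into Severity):
  P1: Severity <- Outcome -> Adherence
  P2: Severity <- Treatment -> Dosage -> Adherence
  P3: Severity <- Treatment -> Adherence
Condition 1 (no descendant of Severity in the set): holds — descendants of Severity are {Adherence}; none are in {Dosage, Outcome, Treatment}.
Condition 2 (every backdoor path blocked by {Dosage, Outcome, Treatment}):
  P1: blocked at fork node Outcome ∈ conditioning set.
  P2: blocked at fork node Treatment ∈ conditioning set.
  P3: blocked at fork node Treatment ∈ conditioning set.
{Dosage, Outcome, Treatment} satisfies the backdoor criterion.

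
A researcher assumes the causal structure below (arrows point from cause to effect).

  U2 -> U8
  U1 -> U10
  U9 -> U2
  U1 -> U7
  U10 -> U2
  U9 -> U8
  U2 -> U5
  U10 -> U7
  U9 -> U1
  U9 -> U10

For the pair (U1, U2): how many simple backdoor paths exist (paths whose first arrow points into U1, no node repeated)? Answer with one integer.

3

A backdoor path from U1 to U2 is any simple undirected path whose first edge points into U1 (i.e. leaves U1 via a parent).
Parents of U1: {U9}.
Enumerating:
  P1: U1 <- U9 -> U10 -> U2
  P2: U1 <- U9 -> U2
  P3: U1 <- U9 -> U8 <- U2
That exhausts the simple backdoor paths. Count: 3.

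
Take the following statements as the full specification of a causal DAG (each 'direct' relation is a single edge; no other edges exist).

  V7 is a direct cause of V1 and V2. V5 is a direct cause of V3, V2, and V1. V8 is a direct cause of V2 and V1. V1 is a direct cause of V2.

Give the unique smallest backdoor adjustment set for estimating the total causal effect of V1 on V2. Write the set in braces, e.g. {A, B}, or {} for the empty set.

{V5, V7, V8}

Variables eligible for adjustment (non-descendants of V1, excluding V1 and V2): {V3, V5, V7, V8}.
Backdoor paths from V1 to V2:
  P1: V1 <- V5 -> V2
  P2: V1 <- V7 -> V2
  P3: V1 <- V8 -> V2
The empty set is not sufficient: P1 (V1 <- V5 -> V2) has no collider blocking it and no conditioned non-collider, so it is open.
Try {V5, V7, V8}:
  P1: blocked at fork node V5 ∈ conditioning set.
  P2: blocked at fork node V7 ∈ conditioning set.
  P3: blocked at fork node V8 ∈ conditioning set.
{V5, V7, V8} contains no descendant of V1 and blocks every backdoor path.
Every element of {V5, V7, V8} is needed (dropping V5 leaves P1 open; dropping V7 leaves P2 open; dropping V8 leaves P3 open), so no proper subset is valid.
Among all size-3 subsets of the eligible variables, only {V5, V7, V8} blocks every backdoor path, so it is the unique smallest valid adjustment set.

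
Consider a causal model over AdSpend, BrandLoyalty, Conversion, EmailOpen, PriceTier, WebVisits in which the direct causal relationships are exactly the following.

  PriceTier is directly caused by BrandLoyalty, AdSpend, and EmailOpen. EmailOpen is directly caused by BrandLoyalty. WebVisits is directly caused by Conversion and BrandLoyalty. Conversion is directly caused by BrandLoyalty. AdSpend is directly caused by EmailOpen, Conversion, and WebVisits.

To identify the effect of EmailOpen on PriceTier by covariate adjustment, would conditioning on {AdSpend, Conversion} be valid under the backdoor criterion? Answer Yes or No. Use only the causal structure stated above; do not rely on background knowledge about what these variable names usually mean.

No

Backdoor paths from EmailOpen to PriceTier (paths whose first edge points into EmailOpen):
  P1: EmailOpen <- BrandLoyalty -> Conversion -> WebVisits -> AdSpend -> PriceTier
  P2: EmailOpen <- BrandLoyalty -> Conversion -> AdSpend -> PriceTier
  P3: EmailOpen <- BrandLoyalty -> WebVisits <- Conversion -> AdSpend -> PriceTier
  P4: EmailOpen <- BrandLoyalty -> WebVisits -> AdSpend -> PriceTier
  P5: EmailOpen <- BrandLoyalty -> PriceTier
Condition 1 (no descendant of EmailOpen in the set): FAILS — AdSpend is a descendant of EmailOpen.
Condition 2 (every backdoor path blocked by {AdSpend, Conversion}):
  P1: blocked at chain node Conversion ∈ conditioning set.
  P2: blocked at chain node Conversion ∈ conditioning set.
  P3: blocked at fork node Conversion ∈ conditioning set.
  P4: blocked at chain node AdSpend ∈ conditioning set.
  P5: open — no interior node is in the conditioning set.
{AdSpend, Conversion} does not satisfy the backdoor criterion.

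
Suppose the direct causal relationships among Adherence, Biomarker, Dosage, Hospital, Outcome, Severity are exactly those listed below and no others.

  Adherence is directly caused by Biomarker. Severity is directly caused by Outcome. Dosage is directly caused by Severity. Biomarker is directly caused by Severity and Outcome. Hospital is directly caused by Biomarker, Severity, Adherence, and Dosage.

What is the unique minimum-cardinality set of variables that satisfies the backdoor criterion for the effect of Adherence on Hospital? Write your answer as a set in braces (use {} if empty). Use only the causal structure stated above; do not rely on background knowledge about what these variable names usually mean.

Variables eligible for adjustment (non-descendants of Adherence, excluding Adherence and Hospital): {Biomarker, Dosage, Outcome, Severity}.
Backdoor paths from Adherence to Hospital:
  P1: Adherence <- Biomarker <- Outcome -> Severity -> Dosage -> Hospital
  P2: Adherence <- Biomarker <- Outcome -> Severity -> Hospital
  P3: Adherence <- Biomarker <- Severity -> Dosage -> Hospital
  P4: Adherence <- Biomarker <- Severity -> Hospital
  P5: Adherence <- Biomarker -> Hospital
The empty set is not sufficient: P1 (Adherence <- Biomarker <- Outcome -> Severity -> Dosage -> Hospital) has no collider blocking it and no conditioned non-collider, so it is open.
Try {Biomarker}:
  P1: blocked at chain node Biomarker ∈ conditioning set.
  P2: blocked at chain node Biomarker ∈ conditioning set.
  P3: blocked at chain node Biomarker ∈ conditioning set.
  P4: blocked at chain node Biomarker ∈ conditioning set.
  P5: blocked at fork node Biomarker ∈ conditioning set.
{Biomarker} contains no descendant of Adherence and blocks every backdoor path.
No other singleton works — e.g. {Outcome} leaves P3 open — so {Biomarker} is the unique smallest valid adjustment set.

{Biomarker}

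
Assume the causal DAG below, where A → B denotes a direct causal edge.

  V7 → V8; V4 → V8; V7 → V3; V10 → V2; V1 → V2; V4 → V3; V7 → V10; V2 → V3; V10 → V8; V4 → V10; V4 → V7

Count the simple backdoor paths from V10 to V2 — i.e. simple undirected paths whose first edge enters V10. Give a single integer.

6

A backdoor path from V10 to V2 is any simple undirected path whose first edge points into V10 (i.e. leaves V10 via a parent).
Parents of V10: {V4, V7}.
Enumerating:
  P1: V10 <- V4 -> V7 -> V3 <- V2
  P2: V10 <- V4 -> V8 <- V7 -> V3 <- V2
  P3: V10 <- V4 -> V3 <- V2
  P4: V10 <- V7 <- V4 -> V3 <- V2
  P5: V10 <- V7 -> V8 <- V4 -> V3 <- V2
  P6: V10 <- V7 -> V3 <- V2
That exhausts the simple backdoor paths. Count: 6.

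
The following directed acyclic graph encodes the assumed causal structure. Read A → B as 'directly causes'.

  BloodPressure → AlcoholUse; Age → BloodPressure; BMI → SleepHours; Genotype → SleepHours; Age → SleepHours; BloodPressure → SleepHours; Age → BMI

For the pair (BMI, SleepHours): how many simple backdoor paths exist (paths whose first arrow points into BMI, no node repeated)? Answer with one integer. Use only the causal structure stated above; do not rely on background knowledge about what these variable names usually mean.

2

A backdoor path from BMI to SleepHours is any simple undirected path whose first edge points into BMI (i.e. leaves BMI via a parent).
Parents of BMI: {Age}.
Enumerating:
  P1: BMI <- Age -> BloodPressure -> SleepHours
  P2: BMI <- Age -> SleepHours
That exhausts the simple backdoor paths. Count: 2.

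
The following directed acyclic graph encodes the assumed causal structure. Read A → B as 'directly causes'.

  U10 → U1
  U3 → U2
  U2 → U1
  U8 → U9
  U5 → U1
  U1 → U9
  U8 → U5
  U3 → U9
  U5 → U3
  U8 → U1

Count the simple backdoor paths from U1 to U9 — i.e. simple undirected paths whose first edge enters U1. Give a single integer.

A backdoor path from U1 to U9 is any simple undirected path whose first edge points into U1 (i.e. leaves U1 via a parent).
Parents of U1: {U10, U2, U5, U8}.
Enumerating:
  P1: U1 <- U8 -> U5 -> U3 -> U9
  P2: U1 <- U8 -> U9
  P3: U1 <- U5 <- U8 -> U9
  P4: U1 <- U5 -> U3 -> U9
  P5: U1 <- U2 <- U3 <- U5 <- U8 -> U9
  P6: U1 <- U2 <- U3 -> U9
That exhausts the simple backdoor paths. Count: 6.

6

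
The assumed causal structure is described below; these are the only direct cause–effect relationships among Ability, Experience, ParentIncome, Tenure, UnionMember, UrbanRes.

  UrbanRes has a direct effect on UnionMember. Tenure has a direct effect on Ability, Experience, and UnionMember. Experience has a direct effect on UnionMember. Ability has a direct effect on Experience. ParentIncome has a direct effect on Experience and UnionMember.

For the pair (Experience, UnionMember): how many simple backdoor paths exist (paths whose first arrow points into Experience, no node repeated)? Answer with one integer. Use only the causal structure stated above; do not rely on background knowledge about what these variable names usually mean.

3

A backdoor path from Experience to UnionMember is any simple undirected path whose first edge points into Experience (i.e. leaves Experience via a parent).
Parents of Experience: {Ability, ParentIncome, Tenure}.
Enumerating:
  P1: Experience <- Tenure -> UnionMember
  P2: Experience <- ParentIncome -> UnionMember
  P3: Experience <- Ability <- Tenure -> UnionMember
That exhausts the simple backdoor paths. Count: 3.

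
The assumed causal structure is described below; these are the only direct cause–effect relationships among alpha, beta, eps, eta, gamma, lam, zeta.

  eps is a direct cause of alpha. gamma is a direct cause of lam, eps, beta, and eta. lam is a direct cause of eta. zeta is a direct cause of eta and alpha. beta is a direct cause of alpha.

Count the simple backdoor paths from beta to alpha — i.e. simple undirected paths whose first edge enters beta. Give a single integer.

A backdoor path from beta to alpha is any simple undirected path whose first edge points into beta (i.e. leaves beta via a parent).
Parents of beta: {gamma}.
Enumerating:
  P1: beta <- gamma -> lam -> eta <- zeta -> alpha
  P2: beta <- gamma -> eps -> alpha
  P3: beta <- gamma -> eta <- zeta -> alpha
That exhausts the simple backdoor paths. Count: 3.

3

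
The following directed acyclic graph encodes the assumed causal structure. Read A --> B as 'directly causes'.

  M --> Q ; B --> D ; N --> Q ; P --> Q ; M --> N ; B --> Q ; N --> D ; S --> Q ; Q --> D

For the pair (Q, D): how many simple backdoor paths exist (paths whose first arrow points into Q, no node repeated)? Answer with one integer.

A backdoor path from Q to D is any simple undirected path whose first edge points into Q (i.e. leaves Q via a parent).
Parents of Q: {B, M, N, P, S}.
Enumerating:
  P1: Q <- B -> D
  P2: Q <- M -> N -> D
  P3: Q <- N -> D
That exhausts the simple backdoor paths. Count: 3.

3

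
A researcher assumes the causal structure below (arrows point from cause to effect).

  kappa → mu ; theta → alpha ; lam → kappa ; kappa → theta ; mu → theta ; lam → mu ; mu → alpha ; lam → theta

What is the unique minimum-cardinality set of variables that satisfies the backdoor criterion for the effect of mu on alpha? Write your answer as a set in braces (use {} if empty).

{kappa, lam}

Variables eligible for adjustment (non-descendants of mu, excluding mu and alpha): {kappa, lam}.
Backdoor paths from mu to alpha:
  P1: mu <- lam -> kappa -> theta -> alpha
  P2: mu <- lam -> theta -> alpha
  P3: mu <- kappa <- lam -> theta -> alpha
  P4: mu <- kappa -> theta -> alpha
The empty set is not sufficient: P1 (mu <- lam -> kappa -> theta -> alpha) has no collider blocking it and no conditioned non-collider, so it is open.
Try {kappa, lam}:
  P1: blocked at fork node lam ∈ conditioning set.
  P2: blocked at fork node lam ∈ conditioning set.
  P3: blocked at chain node kappa ∈ conditioning set.
  P4: blocked at fork node kappa ∈ conditioning set.
{kappa, lam} contains no descendant of mu and blocks every backdoor path.
Every element of {kappa, lam} is needed (dropping kappa leaves P4 open; dropping lam leaves P2 open), so no proper subset is valid.
Among all size-2 subsets of the eligible variables, only {kappa, lam} blocks every backdoor path, so it is the unique smallest valid adjustment set.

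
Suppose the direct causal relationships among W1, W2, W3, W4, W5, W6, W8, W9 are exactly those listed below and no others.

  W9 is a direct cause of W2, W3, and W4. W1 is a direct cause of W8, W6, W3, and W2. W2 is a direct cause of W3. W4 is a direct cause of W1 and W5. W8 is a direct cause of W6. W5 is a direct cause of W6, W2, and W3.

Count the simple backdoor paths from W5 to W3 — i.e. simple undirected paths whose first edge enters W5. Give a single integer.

A backdoor path from W5 to W3 is any simple undirected path whose first edge points into W5 (i.e. leaves W5 via a parent).
Parents of W5: {W4}.
Enumerating:
  P1: W5 <- W4 <- W9 -> W2 <- W1 -> W3
  P2: W5 <- W4 <- W9 -> W2 -> W3
  P3: W5 <- W4 <- W9 -> W3
  P4: W5 <- W4 -> W1 -> W2 <- W9 -> W3
  P5: W5 <- W4 -> W1 -> W2 -> W3
  P6: W5 <- W4 -> W1 -> W3
That exhausts the simple backdoor paths. Count: 6.

6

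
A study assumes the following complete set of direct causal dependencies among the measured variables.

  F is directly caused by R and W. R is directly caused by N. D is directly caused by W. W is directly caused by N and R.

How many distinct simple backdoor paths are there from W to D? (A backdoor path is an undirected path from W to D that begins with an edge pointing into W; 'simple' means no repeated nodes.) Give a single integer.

A backdoor path from W to D is any simple undirected path whose first edge points into W (i.e. leaves W via a parent).
Parents of W: {N, R}.
No simple path from any parent of W reaches D without revisiting W, so there are no backdoor paths.

0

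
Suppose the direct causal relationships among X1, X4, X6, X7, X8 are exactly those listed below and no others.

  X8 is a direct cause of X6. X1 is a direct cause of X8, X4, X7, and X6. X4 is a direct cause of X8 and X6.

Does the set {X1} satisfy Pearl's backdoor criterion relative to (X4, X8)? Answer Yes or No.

Backdoor paths from X4 to X8 (paths whose first edge points into X4):
  P1: X4 <- X1 -> X8
  P2: X4 <- X1 -> X6 <- X8
Condition 1 (no descendant of X4 in the set): holds — descendants of X4 are {X6, X8}; none are in {X1}.
Condition 2 (every backdoor path blocked by {X1}):
  P1: blocked at fork node X1 ∈ conditioning set.
  P2: blocked at fork node X1 ∈ conditioning set.
{X1} satisfies the backdoor criterion.

Yes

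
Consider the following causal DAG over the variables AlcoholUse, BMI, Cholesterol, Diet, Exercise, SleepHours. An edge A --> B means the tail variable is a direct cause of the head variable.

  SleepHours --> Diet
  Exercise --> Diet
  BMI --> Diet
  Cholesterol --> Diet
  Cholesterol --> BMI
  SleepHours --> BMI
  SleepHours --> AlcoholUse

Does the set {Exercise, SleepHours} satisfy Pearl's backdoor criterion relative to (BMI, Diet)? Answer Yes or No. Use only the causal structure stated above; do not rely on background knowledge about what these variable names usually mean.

Backdoor paths from BMI to Diet (paths whose first edge points into BMI):
  P1: BMI <- SleepHours -> Diet
  P2: BMI <- Cholesterol -> Diet
Condition 1 (no descendant of BMI in the set): holds — descendants of BMI are {Diet}; none are in {Exercise, SleepHours}.
Condition 2 (every backdoor path blocked by {Exercise, SleepHours}):
  P1: blocked at fork node SleepHours ∈ conditioning set.
  P2: open — no interior node is in the conditioning set.
{Exercise, SleepHours} does not satisfy the backdoor criterion.

No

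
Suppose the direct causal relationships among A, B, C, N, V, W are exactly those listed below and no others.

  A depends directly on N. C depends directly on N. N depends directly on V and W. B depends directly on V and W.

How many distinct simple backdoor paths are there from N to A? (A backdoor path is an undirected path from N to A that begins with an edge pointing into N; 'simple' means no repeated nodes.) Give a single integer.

A backdoor path from N to A is any simple undirected path whose first edge points into N (i.e. leaves N via a parent).
Parents of N: {V, W}.
No simple path from any parent of N reaches A without revisiting N, so there are no backdoor paths.

0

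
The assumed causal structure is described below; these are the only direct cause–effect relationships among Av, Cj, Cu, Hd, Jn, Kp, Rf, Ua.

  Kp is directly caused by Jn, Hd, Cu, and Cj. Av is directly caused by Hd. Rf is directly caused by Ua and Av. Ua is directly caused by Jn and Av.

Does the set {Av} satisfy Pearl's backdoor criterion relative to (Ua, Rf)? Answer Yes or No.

Backdoor paths from Ua to Rf (paths whose first edge points into Ua):
  P1: Ua <- Jn -> Kp <- Hd -> Av -> Rf
  P2: Ua <- Av -> Rf
Condition 1 (no descendant of Ua in the set): holds — descendants of Ua are {Rf}; none are in {Av}.
Condition 2 (every backdoor path blocked by {Av}):
  P1: blocked at collider Kp (neither it nor any descendant is in the conditioning set).
  P2: blocked at fork node Av ∈ conditioning set.
{Av} satisfies the backdoor criterion.

Yes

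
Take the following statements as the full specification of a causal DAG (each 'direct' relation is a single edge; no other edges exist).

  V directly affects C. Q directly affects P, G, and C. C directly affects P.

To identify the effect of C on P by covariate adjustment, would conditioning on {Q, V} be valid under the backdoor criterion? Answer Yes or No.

Backdoor paths from C to P (paths whose first edge points into C):
  P1: C <- Q -> P
Condition 1 (no descendant of C in the set): holds — descendants of C are {P}; none are in {Q, V}.
Condition 2 (every backdoor path blocked by {Q, V}):
  P1: blocked at fork node Q ∈ conditioning set.
{Q, V} satisfies the backdoor criterion.

Yes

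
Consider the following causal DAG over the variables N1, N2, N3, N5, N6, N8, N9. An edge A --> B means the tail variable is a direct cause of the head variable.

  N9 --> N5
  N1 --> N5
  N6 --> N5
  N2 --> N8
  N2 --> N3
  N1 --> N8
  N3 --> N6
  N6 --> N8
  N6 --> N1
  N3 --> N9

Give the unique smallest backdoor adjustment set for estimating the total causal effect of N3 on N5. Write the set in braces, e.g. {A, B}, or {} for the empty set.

Variables eligible for adjustment (non-descendants of N3, excluding N3 and N5): {N2}.
Backdoor paths from N3 to N5:
  P1: N3 <- N2 -> N8 <- N6 -> N1 -> N5
  P2: N3 <- N2 -> N8 <- N6 -> N5
  P3: N3 <- N2 -> N8 <- N1 <- N6 -> N5
  P4: N3 <- N2 -> N8 <- N1 -> N5
Each backdoor path contains an unconditioned collider, so every path is already blocked with the empty conditioning set:
  P1: blocked at collider N8 (neither it nor any descendant is in the conditioning set).
  P2: blocked at collider N8 (neither it nor any descendant is in the conditioning set).
  P3: blocked at collider N8 (neither it nor any descendant is in the conditioning set).
  P4: blocked at collider N8 (neither it nor any descendant is in the conditioning set).
The empty set is therefore the unique smallest valid set.

{}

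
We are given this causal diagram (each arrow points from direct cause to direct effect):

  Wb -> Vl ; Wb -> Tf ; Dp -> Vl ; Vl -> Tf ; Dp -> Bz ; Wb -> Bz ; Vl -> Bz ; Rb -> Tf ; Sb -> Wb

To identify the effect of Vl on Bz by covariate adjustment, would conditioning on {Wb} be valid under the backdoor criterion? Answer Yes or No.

No

Backdoor paths from Vl to Bz (paths whose first edge points into Vl):
  P1: Vl <- Dp -> Bz
  P2: Vl <- Wb -> Bz
Condition 1 (no descendant of Vl in the set): holds — descendants of Vl are {Bz, Tf}; none are in {Wb}.
Condition 2 (every backdoor path blocked by {Wb}):
  P1: open — no interior node is in the conditioning set.
  P2: blocked at fork node Wb ∈ conditioning set.
{Wb} does not satisfy the backdoor criterion.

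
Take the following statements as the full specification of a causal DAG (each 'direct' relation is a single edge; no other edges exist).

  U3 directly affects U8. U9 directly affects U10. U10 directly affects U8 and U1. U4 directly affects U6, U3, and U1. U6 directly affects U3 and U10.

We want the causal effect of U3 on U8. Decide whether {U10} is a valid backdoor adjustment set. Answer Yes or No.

Backdoor paths from U3 to U8 (paths whose first edge points into U3):
  P1: U3 <- U4 -> U6 -> U10 -> U8
  P2: U3 <- U4 -> U1 <- U10 -> U8
  P3: U3 <- U6 <- U4 -> U1 <- U10 -> U8
  P4: U3 <- U6 -> U10 -> U8
Condition 1 (no descendant of U3 in the set): holds — descendants of U3 are {U8}; none are in {U10}.
Condition 2 (every backdoor path blocked by {U10}):
  P1: blocked at chain node U10 ∈ conditioning set.
  P2: blocked at collider U1 (neither it nor any descendant is in the conditioning set).
  P3: blocked at collider U1 (neither it nor any descendant is in the conditioning set).
  P4: blocked at chain node U10 ∈ conditioning set.
{U10} satisfies the backdoor criterion.

Yes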